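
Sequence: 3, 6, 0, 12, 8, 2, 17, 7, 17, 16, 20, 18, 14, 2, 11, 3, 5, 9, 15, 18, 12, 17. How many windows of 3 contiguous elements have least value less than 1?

3

[3, 6, 0] → min 0  < 1 ✓
[6, 0, 12] → min 0  < 1 ✓
[0, 12, 8] → min 0  < 1 ✓
[12, 8, 2] → min 2
[8, 2, 17] → min 2
[2, 17, 7] → min 2
[17, 7, 17] → min 7
[7, 17, 16] → min 7
[17, 16, 20] → min 16
[16, 20, 18] → min 16
[20, 18, 14] → min 14
[18, 14, 2] → min 2
[14, 2, 11] → min 2
[2, 11, 3] → min 2
[11, 3, 5] → min 3
[3, 5, 9] → min 3
[5, 9, 15] → min 5
[9, 15, 18] → min 9
[15, 18, 12] → min 12
[18, 12, 17] → min 12
3 windows satisfy the condition.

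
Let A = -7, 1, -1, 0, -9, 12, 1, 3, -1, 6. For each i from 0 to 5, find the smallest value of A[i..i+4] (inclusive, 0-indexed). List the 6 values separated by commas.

-9, -9, -9, -9, -9, -1

[-7, 1, -1, 0, -9] → min -9
[1, -1, 0, -9, 12] → min -9
[-1, 0, -9, 12, 1] → min -9
[0, -9, 12, 1, 3] → min -9
[-9, 12, 1, 3, -1] → min -9
[12, 1, 3, -1, 6] → min -1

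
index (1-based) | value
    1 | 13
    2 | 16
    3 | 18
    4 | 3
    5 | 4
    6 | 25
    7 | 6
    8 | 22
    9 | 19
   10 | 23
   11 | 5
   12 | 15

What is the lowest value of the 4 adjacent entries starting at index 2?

Elements at indices 2..5: 16, 18, 3, 4
min(16, 18, 3, 4) = 3

3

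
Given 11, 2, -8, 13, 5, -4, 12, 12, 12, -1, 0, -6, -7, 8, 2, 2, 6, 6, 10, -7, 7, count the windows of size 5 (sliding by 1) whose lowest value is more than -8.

14

[11, 2, -8, 13, 5] → min -8
[2, -8, 13, 5, -4] → min -8
[-8, 13, 5, -4, 12] → min -8
[13, 5, -4, 12, 12] → min -4  > -8 ✓
[5, -4, 12, 12, 12] → min -4  > -8 ✓
[-4, 12, 12, 12, -1] → min -4  > -8 ✓
[12, 12, 12, -1, 0] → min -1  > -8 ✓
[12, 12, -1, 0, -6] → min -6  > -8 ✓
[12, -1, 0, -6, -7] → min -7  > -8 ✓
[-1, 0, -6, -7, 8] → min -7  > -8 ✓
[0, -6, -7, 8, 2] → min -7  > -8 ✓
[-6, -7, 8, 2, 2] → min -7  > -8 ✓
[-7, 8, 2, 2, 6] → min -7  > -8 ✓
[8, 2, 2, 6, 6] → min 2  > -8 ✓
[2, 2, 6, 6, 10] → min 2  > -8 ✓
[2, 6, 6, 10, -7] → min -7  > -8 ✓
[6, 6, 10, -7, 7] → min -7  > -8 ✓
14 windows satisfy the condition.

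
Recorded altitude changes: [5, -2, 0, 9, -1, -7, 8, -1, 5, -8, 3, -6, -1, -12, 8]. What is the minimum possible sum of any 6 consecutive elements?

(5, -2, 0, 9, -1, -7) → sum 4
(-2, 0, 9, -1, -7, 8) → sum 7
(0, 9, -1, -7, 8, -1) → sum 8
(9, -1, -7, 8, -1, 5) → sum 13
(-1, -7, 8, -1, 5, -8) → sum -4
(-7, 8, -1, 5, -8, 3) → sum 0
(8, -1, 5, -8, 3, -6) → sum 1
(-1, 5, -8, 3, -6, -1) → sum -8
(5, -8, 3, -6, -1, -12) → sum -19
(-8, 3, -6, -1, -12, 8) → sum -16
Minimum of these is -19.

-19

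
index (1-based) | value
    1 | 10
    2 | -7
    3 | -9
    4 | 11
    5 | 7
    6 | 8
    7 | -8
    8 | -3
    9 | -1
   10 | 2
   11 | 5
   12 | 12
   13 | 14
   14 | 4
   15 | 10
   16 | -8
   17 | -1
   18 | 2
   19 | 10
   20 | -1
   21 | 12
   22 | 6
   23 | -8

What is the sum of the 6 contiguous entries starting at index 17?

Elements at indices 17..22: -1, 2, 10, -1, 12, 6
sum(-1, 2, 10, -1, 12, 6) = 28

28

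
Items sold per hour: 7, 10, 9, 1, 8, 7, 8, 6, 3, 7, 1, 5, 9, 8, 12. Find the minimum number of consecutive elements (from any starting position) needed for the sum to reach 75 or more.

12

add 7: running sum 7 < 75
add 10: running sum 17 < 75
add 9: running sum 26 < 75
add 1: running sum 27 < 75
add 8: running sum 35 < 75
add 7: running sum 42 < 75
add 8: running sum 50 < 75
add 6: running sum 56 < 75
add 3: running sum 59 < 75
add 7: running sum 66 < 75
add 1: running sum 67 < 75
add 5: running sum 72 < 75
add 9: shortest ending here [7, 10, 9, 1, 8, 7, 8, 6, 3, 7, 1, 5, 9] sum 81, len 13
add 8: shortest ending here [10, 9, 1, 8, 7, 8, 6, 3, 7, 1, 5, 9, 8] sum 82, len 13
add 12: shortest ending here [1, 8, 7, 8, 6, 3, 7, 1, 5, 9, 8, 12] sum 75, len 12
Shortest qualifying length: 12.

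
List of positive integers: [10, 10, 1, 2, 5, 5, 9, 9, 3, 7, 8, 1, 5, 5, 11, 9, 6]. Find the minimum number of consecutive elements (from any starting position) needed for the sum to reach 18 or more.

Extend right; whenever the sum reaches 18, record the length and shrink from the left:
add 10: running sum 10 < 18
add 10: shortest ending here [10, 10] sum 20, len 2
add 1: shortest ending here [10, 10, 1] sum 21, len 3
add 2: shortest ending here [10, 10, 1, 2] sum 23, len 4
add 5: shortest ending here [10, 1, 2, 5] sum 18, len 4
add 5: shortest ending here [10, 1, 2, 5, 5] sum 23, len 5
add 9: shortest ending here [5, 5, 9] sum 19, len 3
add 9: shortest ending here [9, 9] sum 18, len 2
add 3: shortest ending here [9, 9, 3] sum 21, len 3
add 7: shortest ending here [9, 3, 7] sum 19, len 3
add 8: shortest ending here [3, 7, 8] sum 18, len 3
add 1: shortest ending here [3, 7, 8, 1] sum 19, len 4
add 5: shortest ending here [7, 8, 1, 5] sum 21, len 4
add 5: shortest ending here [8, 1, 5, 5] sum 19, len 4
add 11: shortest ending here [5, 5, 11] sum 21, len 3
add 9: shortest ending here [11, 9] sum 20, len 2
add 6: shortest ending here [11, 9, 6] sum 26, len 3
Shortest qualifying length: 2.

2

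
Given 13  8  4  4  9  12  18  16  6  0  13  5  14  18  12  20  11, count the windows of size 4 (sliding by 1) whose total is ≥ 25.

13

(13, 8, 4, 4) → sum 29  ≥ 25 ✓
(8, 4, 4, 9) → sum 25  ≥ 25 ✓
(4, 4, 9, 12) → sum 29  ≥ 25 ✓
(4, 9, 12, 18) → sum 43  ≥ 25 ✓
(9, 12, 18, 16) → sum 55  ≥ 25 ✓
(12, 18, 16, 6) → sum 52  ≥ 25 ✓
(18, 16, 6, 0) → sum 40  ≥ 25 ✓
(16, 6, 0, 13) → sum 35  ≥ 25 ✓
(6, 0, 13, 5) → sum 24
(0, 13, 5, 14) → sum 32  ≥ 25 ✓
(13, 5, 14, 18) → sum 50  ≥ 25 ✓
(5, 14, 18, 12) → sum 49  ≥ 25 ✓
(14, 18, 12, 20) → sum 64  ≥ 25 ✓
(18, 12, 20, 11) → sum 61  ≥ 25 ✓
13 windows satisfy the condition.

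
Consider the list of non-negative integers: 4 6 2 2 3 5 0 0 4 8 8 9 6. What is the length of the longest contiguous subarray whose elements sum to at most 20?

7

[4] sum 4 len 1
[4, 6] sum 10 len 2
[4, 6, 2] sum 12 len 3
[4, 6, 2, 2] sum 14 len 4
[4, 6, 2, 2, 3] sum 17 len 5
[6, 2, 2, 3, 5] sum 18 len 5
[6, 2, 2, 3, 5, 0] sum 18 len 6
[6, 2, 2, 3, 5, 0, 0] sum 18 len 7
[2, 2, 3, 5, 0, 0, 4] sum 16 len 7
[3, 5, 0, 0, 4, 8] sum 20 len 6
[0, 0, 4, 8, 8] sum 20 len 5
[8, 9] sum 17 len 2
[9, 6] sum 15 len 2
Longest length seen: 7.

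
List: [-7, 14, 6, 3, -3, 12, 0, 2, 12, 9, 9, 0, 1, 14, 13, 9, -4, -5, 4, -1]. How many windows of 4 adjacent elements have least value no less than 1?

2

[-7, 14, 6, 3] → min -7
[14, 6, 3, -3] → min -3
[6, 3, -3, 12] → min -3
[3, -3, 12, 0] → min -3
[-3, 12, 0, 2] → min -3
[12, 0, 2, 12] → min 0
[0, 2, 12, 9] → min 0
[2, 12, 9, 9] → min 2  ≥ 1 ✓
[12, 9, 9, 0] → min 0
[9, 9, 0, 1] → min 0
[9, 0, 1, 14] → min 0
[0, 1, 14, 13] → min 0
[1, 14, 13, 9] → min 1  ≥ 1 ✓
[14, 13, 9, -4] → min -4
[13, 9, -4, -5] → min -5
[9, -4, -5, 4] → min -5
[-4, -5, 4, -1] → min -5
2 windows satisfy the condition.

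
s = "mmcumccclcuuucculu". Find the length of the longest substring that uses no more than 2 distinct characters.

add m: window [m] (1 distinct), len 1
add m: window [m, m] (1 distinct), len 2
add c: window [m, m, c] (2 distinct), len 3
add u: window [c, u] (2 distinct), len 2
add m: window [u, m] (2 distinct), len 2
add c: window [m, c] (2 distinct), len 2
add c: window [m, c, c] (2 distinct), len 3
add c: window [m, c, c, c] (2 distinct), len 4
add l: window [c, c, c, l] (2 distinct), len 4
add c: window [c, c, c, l, c] (2 distinct), len 5
add u: window [c, u] (2 distinct), len 2
add u: window [c, u, u] (2 distinct), len 3
add u: window [c, u, u, u] (2 distinct), len 4
add c: window [c, u, u, u, c] (2 distinct), len 5
add c: window [c, u, u, u, c, c] (2 distinct), len 6
add u: window [c, u, u, u, c, c, u] (2 distinct), len 7
add l: window [u, l] (2 distinct), len 2
add u: window [u, l, u] (2 distinct), len 3
Longest length with ≤2 distinct: 7.

7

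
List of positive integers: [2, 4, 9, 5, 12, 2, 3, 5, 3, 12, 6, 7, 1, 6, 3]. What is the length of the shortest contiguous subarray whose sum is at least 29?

add 2: running sum 2 < 29
add 4: running sum 6 < 29
add 9: running sum 15 < 29
add 5: running sum 20 < 29
end 4: [4, 9, 5, 12] sum 30, len 4
end 5: [4, 9, 5, 12, 2] sum 32, len 5
end 6: [9, 5, 12, 2, 3] sum 31, len 5
end 7: [9, 5, 12, 2, 3, 5] sum 36, len 6
end 8: [5, 12, 2, 3, 5, 3] sum 30, len 6
end 9: [12, 2, 3, 5, 3, 12] sum 37, len 6
end 10: [3, 5, 3, 12, 6] sum 29, len 5
end 11: [5, 3, 12, 6, 7] sum 33, len 5
end 12: [3, 12, 6, 7, 1] sum 29, len 5
end 13: [12, 6, 7, 1, 6] sum 32, len 5
end 14: [12, 6, 7, 1, 6, 3] sum 35, len 6
Shortest qualifying length: 4.

4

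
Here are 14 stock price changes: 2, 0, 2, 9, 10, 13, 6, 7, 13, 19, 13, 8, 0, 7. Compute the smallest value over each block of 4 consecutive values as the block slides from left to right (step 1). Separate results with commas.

0, 0, 2, 6, 6, 6, 6, 7, 8, 0, 0

[2, 0, 2, 9] → min 0
[0, 2, 9, 10] → min 0
[2, 9, 10, 13] → min 2
[9, 10, 13, 6] → min 6
[10, 13, 6, 7] → min 6
[13, 6, 7, 13] → min 6
[6, 7, 13, 19] → min 6
[7, 13, 19, 13] → min 7
[13, 19, 13, 8] → min 8
[19, 13, 8, 0] → min 0
[13, 8, 0, 7] → min 0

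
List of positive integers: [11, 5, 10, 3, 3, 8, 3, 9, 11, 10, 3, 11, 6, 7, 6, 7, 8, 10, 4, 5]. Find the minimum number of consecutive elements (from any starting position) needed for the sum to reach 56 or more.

7

Extend right; whenever the sum reaches 56, record the length and shrink from the left:
add 11: running sum 11 < 56
add 5: running sum 16 < 56
add 10: running sum 26 < 56
add 3: running sum 29 < 56
add 3: running sum 32 < 56
add 8: running sum 40 < 56
add 3: running sum 43 < 56
add 9: running sum 52 < 56
end 8: [11, 5, 10, 3, 3, 8, 3, 9, 11] sum 63, len 9
end 9: [10, 3, 3, 8, 3, 9, 11, 10] sum 57, len 8
end 10: [10, 3, 3, 8, 3, 9, 11, 10, 3] sum 60, len 9
end 11: [3, 8, 3, 9, 11, 10, 3, 11] sum 58, len 8
end 12: [8, 3, 9, 11, 10, 3, 11, 6] sum 61, len 8
end 13: [9, 11, 10, 3, 11, 6, 7] sum 57, len 7
end 14: [9, 11, 10, 3, 11, 6, 7, 6] sum 63, len 8
end 15: [11, 10, 3, 11, 6, 7, 6, 7] sum 61, len 8
end 16: [10, 3, 11, 6, 7, 6, 7, 8] sum 58, len 8
end 17: [3, 11, 6, 7, 6, 7, 8, 10] sum 58, len 8
end 18: [11, 6, 7, 6, 7, 8, 10, 4] sum 59, len 8
end 19: [11, 6, 7, 6, 7, 8, 10, 4, 5] sum 64, len 9
Shortest qualifying length: 7.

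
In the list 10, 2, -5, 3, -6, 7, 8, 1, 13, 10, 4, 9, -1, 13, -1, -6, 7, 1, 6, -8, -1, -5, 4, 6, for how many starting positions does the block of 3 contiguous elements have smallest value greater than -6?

[10, 2, -5] → min -5  > -6 ✓
[2, -5, 3] → min -5  > -6 ✓
[-5, 3, -6] → min -6
[3, -6, 7] → min -6
[-6, 7, 8] → min -6
[7, 8, 1] → min 1  > -6 ✓
[8, 1, 13] → min 1  > -6 ✓
[1, 13, 10] → min 1  > -6 ✓
[13, 10, 4] → min 4  > -6 ✓
[10, 4, 9] → min 4  > -6 ✓
[4, 9, -1] → min -1  > -6 ✓
[9, -1, 13] → min -1  > -6 ✓
[-1, 13, -1] → min -1  > -6 ✓
[13, -1, -6] → min -6
[-1, -6, 7] → min -6
[-6, 7, 1] → min -6
[7, 1, 6] → min 1  > -6 ✓
[1, 6, -8] → min -8
[6, -8, -1] → min -8
[-8, -1, -5] → min -8
[-1, -5, 4] → min -5  > -6 ✓
[-5, 4, 6] → min -5  > -6 ✓
13 windows satisfy the condition.

13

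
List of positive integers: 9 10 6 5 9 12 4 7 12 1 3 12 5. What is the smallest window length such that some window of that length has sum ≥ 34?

add 9: running sum 9 < 34
add 10: running sum 19 < 34
add 6: running sum 25 < 34
add 5: running sum 30 < 34
add 9: shortest ending here [9, 10, 6, 5, 9] sum 39, len 5
add 12: shortest ending here [10, 6, 5, 9, 12] sum 42, len 5
add 4: shortest ending here [6, 5, 9, 12, 4] sum 36, len 5
add 7: shortest ending here [5, 9, 12, 4, 7] sum 37, len 5
add 12: shortest ending here [12, 4, 7, 12] sum 35, len 4
add 1: shortest ending here [12, 4, 7, 12, 1] sum 36, len 5
add 3: shortest ending here [12, 4, 7, 12, 1, 3] sum 39, len 6
add 12: shortest ending here [7, 12, 1, 3, 12] sum 35, len 5
add 5: shortest ending here [7, 12, 1, 3, 12, 5] sum 40, len 6
Shortest qualifying length: 4.

4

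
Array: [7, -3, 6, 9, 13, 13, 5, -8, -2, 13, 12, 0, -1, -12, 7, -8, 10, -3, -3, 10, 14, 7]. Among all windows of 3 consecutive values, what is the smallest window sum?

-13

[7, -3, 6] → sum 10
[-3, 6, 9] → sum 12
[6, 9, 13] → sum 28
[9, 13, 13] → sum 35
[13, 13, 5] → sum 31
[13, 5, -8] → sum 10
[5, -8, -2] → sum -5
[-8, -2, 13] → sum 3
[-2, 13, 12] → sum 23
[13, 12, 0] → sum 25
[12, 0, -1] → sum 11
[0, -1, -12] → sum -13
[-1, -12, 7] → sum -6
[-12, 7, -8] → sum -13
[7, -8, 10] → sum 9
[-8, 10, -3] → sum -1
[10, -3, -3] → sum 4
[-3, -3, 10] → sum 4
[-3, 10, 14] → sum 21
[10, 14, 7] → sum 31
Smallest of these is -13.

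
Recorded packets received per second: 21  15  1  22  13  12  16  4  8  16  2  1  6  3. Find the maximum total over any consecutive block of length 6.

84

Each size-6 window and its sum:
(21, 15, 1, 22, 13, 12) → sum 84
(15, 1, 22, 13, 12, 16) → sum 79
(1, 22, 13, 12, 16, 4) → sum 68
(22, 13, 12, 16, 4, 8) → sum 75
(13, 12, 16, 4, 8, 16) → sum 69
(12, 16, 4, 8, 16, 2) → sum 58
(16, 4, 8, 16, 2, 1) → sum 47
(4, 8, 16, 2, 1, 6) → sum 37
(8, 16, 2, 1, 6, 3) → sum 36
Maximum of these is 84.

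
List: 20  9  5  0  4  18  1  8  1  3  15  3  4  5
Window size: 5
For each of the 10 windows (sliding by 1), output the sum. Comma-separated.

[20, 9, 5, 0, 4] → sum 38
[9, 5, 0, 4, 18] → sum 36
[5, 0, 4, 18, 1] → sum 28
[0, 4, 18, 1, 8] → sum 31
[4, 18, 1, 8, 1] → sum 32
[18, 1, 8, 1, 3] → sum 31
[1, 8, 1, 3, 15] → sum 28
[8, 1, 3, 15, 3] → sum 30
[1, 3, 15, 3, 4] → sum 26
[3, 15, 3, 4, 5] → sum 30

38, 36, 28, 31, 32, 31, 28, 30, 26, 30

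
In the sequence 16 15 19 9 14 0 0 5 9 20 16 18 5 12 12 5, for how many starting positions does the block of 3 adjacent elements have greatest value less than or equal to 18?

[16, 15, 19] → max 19
[15, 19, 9] → max 19
[19, 9, 14] → max 19
[9, 14, 0] → max 14  ≤ 18 ✓
[14, 0, 0] → max 14  ≤ 18 ✓
[0, 0, 5] → max 5  ≤ 18 ✓
[0, 5, 9] → max 9  ≤ 18 ✓
[5, 9, 20] → max 20
[9, 20, 16] → max 20
[20, 16, 18] → max 20
[16, 18, 5] → max 18  ≤ 18 ✓
[18, 5, 12] → max 18  ≤ 18 ✓
[5, 12, 12] → max 12  ≤ 18 ✓
[12, 12, 5] → max 12  ≤ 18 ✓
8 windows satisfy the condition.

8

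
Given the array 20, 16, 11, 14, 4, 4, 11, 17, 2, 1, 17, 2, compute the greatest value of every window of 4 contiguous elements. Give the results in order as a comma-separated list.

[20, 16, 11, 14] → max 20
[16, 11, 14, 4] → max 16
[11, 14, 4, 4] → max 14
[14, 4, 4, 11] → max 14
[4, 4, 11, 17] → max 17
[4, 11, 17, 2] → max 17
[11, 17, 2, 1] → max 17
[17, 2, 1, 17] → max 17
[2, 1, 17, 2] → max 17

20, 16, 14, 14, 17, 17, 17, 17, 17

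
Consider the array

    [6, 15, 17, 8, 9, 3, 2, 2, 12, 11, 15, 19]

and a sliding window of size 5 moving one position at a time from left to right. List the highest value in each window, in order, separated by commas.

17, 17, 17, 9, 12, 12, 15, 19

Sliding a size-5 window across the 12 values:
[6, 15, 17, 8, 9] → max 17
[15, 17, 8, 9, 3] → max 17
[17, 8, 9, 3, 2] → max 17
[8, 9, 3, 2, 2] → max 9
[9, 3, 2, 2, 12] → max 12
[3, 2, 2, 12, 11] → max 12
[2, 2, 12, 11, 15] → max 15
[2, 12, 11, 15, 19] → max 19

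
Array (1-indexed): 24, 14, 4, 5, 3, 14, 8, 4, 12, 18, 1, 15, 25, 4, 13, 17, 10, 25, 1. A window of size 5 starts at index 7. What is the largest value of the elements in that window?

18

Elements at indices 7..11: 8, 4, 12, 18, 1
max(8, 4, 12, 18, 1) = 18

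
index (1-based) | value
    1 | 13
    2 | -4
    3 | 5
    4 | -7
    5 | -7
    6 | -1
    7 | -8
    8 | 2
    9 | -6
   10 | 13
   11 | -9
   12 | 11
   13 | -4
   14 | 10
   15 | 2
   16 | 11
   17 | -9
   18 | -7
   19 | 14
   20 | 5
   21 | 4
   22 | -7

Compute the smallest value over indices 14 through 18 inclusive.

-9

Elements at indices 14..18: 10, 2, 11, -9, -7
min(10, 2, 11, -9, -7) = -9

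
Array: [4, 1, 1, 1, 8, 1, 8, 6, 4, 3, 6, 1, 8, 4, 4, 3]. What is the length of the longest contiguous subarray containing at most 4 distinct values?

add 4: window [4] (1 distinct), len 1
add 1: window [4, 1] (2 distinct), len 2
add 1: window [4, 1, 1] (2 distinct), len 3
add 1: window [4, 1, 1, 1] (2 distinct), len 4
add 8: window [4, 1, 1, 1, 8] (3 distinct), len 5
add 1: window [4, 1, 1, 1, 8, 1] (3 distinct), len 6
add 8: window [4, 1, 1, 1, 8, 1, 8] (3 distinct), len 7
add 6: window [4, 1, 1, 1, 8, 1, 8, 6] (4 distinct), len 8
add 4: window [4, 1, 1, 1, 8, 1, 8, 6, 4] (4 distinct), len 9
add 3: window [8, 6, 4, 3] (4 distinct), len 4
add 6: window [8, 6, 4, 3, 6] (4 distinct), len 5
add 1: window [6, 4, 3, 6, 1] (4 distinct), len 5
add 8: window [3, 6, 1, 8] (4 distinct), len 4
add 4: window [6, 1, 8, 4] (4 distinct), len 4
add 4: window [6, 1, 8, 4, 4] (4 distinct), len 5
add 3: window [1, 8, 4, 4, 3] (4 distinct), len 5
Longest length with ≤4 distinct: 9.

9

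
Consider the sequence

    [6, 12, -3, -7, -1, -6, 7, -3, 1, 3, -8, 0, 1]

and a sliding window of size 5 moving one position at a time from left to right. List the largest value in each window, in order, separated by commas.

(6, 12, -3, -7, -1) → max 12
(12, -3, -7, -1, -6) → max 12
(-3, -7, -1, -6, 7) → max 7
(-7, -1, -6, 7, -3) → max 7
(-1, -6, 7, -3, 1) → max 7
(-6, 7, -3, 1, 3) → max 7
(7, -3, 1, 3, -8) → max 7
(-3, 1, 3, -8, 0) → max 3
(1, 3, -8, 0, 1) → max 3

12, 12, 7, 7, 7, 7, 7, 3, 3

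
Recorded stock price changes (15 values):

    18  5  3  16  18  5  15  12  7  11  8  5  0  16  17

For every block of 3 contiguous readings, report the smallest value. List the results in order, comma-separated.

3, 3, 3, 5, 5, 5, 7, 7, 7, 5, 0, 0, 0

Sliding a size-3 window across the 15 values:
18 5 3 → min 3
5 3 16 → min 3
3 16 18 → min 3
16 18 5 → min 5
18 5 15 → min 5
5 15 12 → min 5
15 12 7 → min 7
12 7 11 → min 7
7 11 8 → min 7
11 8 5 → min 5
8 5 0 → min 0
5 0 16 → min 0
0 16 17 → min 0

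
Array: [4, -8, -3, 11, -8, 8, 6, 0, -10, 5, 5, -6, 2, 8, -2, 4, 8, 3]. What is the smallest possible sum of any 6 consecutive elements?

-4

[4, -8, -3, 11, -8, 8] → sum 4
[-8, -3, 11, -8, 8, 6] → sum 6
[-3, 11, -8, 8, 6, 0] → sum 14
[11, -8, 8, 6, 0, -10] → sum 7
[-8, 8, 6, 0, -10, 5] → sum 1
[8, 6, 0, -10, 5, 5] → sum 14
[6, 0, -10, 5, 5, -6] → sum 0
[0, -10, 5, 5, -6, 2] → sum -4
[-10, 5, 5, -6, 2, 8] → sum 4
[5, 5, -6, 2, 8, -2] → sum 12
[5, -6, 2, 8, -2, 4] → sum 11
[-6, 2, 8, -2, 4, 8] → sum 14
[2, 8, -2, 4, 8, 3] → sum 23
Smallest of these is -4.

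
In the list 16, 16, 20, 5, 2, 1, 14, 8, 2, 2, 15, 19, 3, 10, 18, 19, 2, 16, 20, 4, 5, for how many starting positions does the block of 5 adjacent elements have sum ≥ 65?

4

(16, 16, 20, 5, 2) → sum 59
(16, 20, 5, 2, 1) → sum 44
(20, 5, 2, 1, 14) → sum 42
(5, 2, 1, 14, 8) → sum 30
(2, 1, 14, 8, 2) → sum 27
(1, 14, 8, 2, 2) → sum 27
(14, 8, 2, 2, 15) → sum 41
(8, 2, 2, 15, 19) → sum 46
(2, 2, 15, 19, 3) → sum 41
(2, 15, 19, 3, 10) → sum 49
(15, 19, 3, 10, 18) → sum 65  ≥ 65 ✓
(19, 3, 10, 18, 19) → sum 69  ≥ 65 ✓
(3, 10, 18, 19, 2) → sum 52
(10, 18, 19, 2, 16) → sum 65  ≥ 65 ✓
(18, 19, 2, 16, 20) → sum 75  ≥ 65 ✓
(19, 2, 16, 20, 4) → sum 61
(2, 16, 20, 4, 5) → sum 47
4 windows satisfy the condition.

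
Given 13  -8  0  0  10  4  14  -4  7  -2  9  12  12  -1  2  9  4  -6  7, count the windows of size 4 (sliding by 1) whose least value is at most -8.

(13, -8, 0, 0) → min -8  ≤ -8 ✓
(-8, 0, 0, 10) → min -8  ≤ -8 ✓
(0, 0, 10, 4) → min 0
(0, 10, 4, 14) → min 0
(10, 4, 14, -4) → min -4
(4, 14, -4, 7) → min -4
(14, -4, 7, -2) → min -4
(-4, 7, -2, 9) → min -4
(7, -2, 9, 12) → min -2
(-2, 9, 12, 12) → min -2
(9, 12, 12, -1) → min -1
(12, 12, -1, 2) → min -1
(12, -1, 2, 9) → min -1
(-1, 2, 9, 4) → min -1
(2, 9, 4, -6) → min -6
(9, 4, -6, 7) → min -6
2 windows satisfy the condition.

2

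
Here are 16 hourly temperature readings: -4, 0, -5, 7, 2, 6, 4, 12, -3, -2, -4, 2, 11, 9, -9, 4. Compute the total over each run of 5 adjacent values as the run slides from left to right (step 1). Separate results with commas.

0, 10, 14, 31, 21, 17, 7, 5, 4, 16, 9, 17

Sliding a size-5 window across the 16 values:
(-4, 0, -5, 7, 2) → sum 0
(0, -5, 7, 2, 6) → sum 10
(-5, 7, 2, 6, 4) → sum 14
(7, 2, 6, 4, 12) → sum 31
(2, 6, 4, 12, -3) → sum 21
(6, 4, 12, -3, -2) → sum 17
(4, 12, -3, -2, -4) → sum 7
(12, -3, -2, -4, 2) → sum 5
(-3, -2, -4, 2, 11) → sum 4
(-2, -4, 2, 11, 9) → sum 16
(-4, 2, 11, 9, -9) → sum 9
(2, 11, 9, -9, 4) → sum 17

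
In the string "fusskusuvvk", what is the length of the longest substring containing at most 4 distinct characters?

10

Extend right; when distinct count exceeds 4, shrink from the left:
[f] 1 distinct, len 1
[f, u] 2 distinct, len 2
[f, u, s] 3 distinct, len 3
[f, u, s, s] 3 distinct, len 4
[f, u, s, s, k] 4 distinct, len 5
[f, u, s, s, k, u] 4 distinct, len 6
[f, u, s, s, k, u, s] 4 distinct, len 7
[f, u, s, s, k, u, s, u] 4 distinct, len 8
[u, s, s, k, u, s, u, v] 4 distinct, len 8
[u, s, s, k, u, s, u, v, v] 4 distinct, len 9
[u, s, s, k, u, s, u, v, v, k] 4 distinct, len 10
Longest length with ≤4 distinct: 10.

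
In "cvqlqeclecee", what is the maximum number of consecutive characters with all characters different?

4

add c: [c] len 1
add v: [c, v] len 2
add q: [c, v, q] len 3
add l: [c, v, q, l] len 4
add q (repeat q, move left end past it): [l, q] len 2
add e: [l, q, e] len 3
add c: [l, q, e, c] len 4
add l (repeat l, move left end past it): [q, e, c, l] len 4
add e (repeat e, move left end past it): [c, l, e] len 3
add c (repeat c, move left end past it): [l, e, c] len 3
add e (repeat e, move left end past it): [c, e] len 2
add e (repeat e, move left end past it): [e] len 1
Longest all-distinct length: 4.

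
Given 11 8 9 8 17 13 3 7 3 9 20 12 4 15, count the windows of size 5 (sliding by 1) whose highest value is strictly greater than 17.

4

[11, 8, 9, 8, 17] → max 17
[8, 9, 8, 17, 13] → max 17
[9, 8, 17, 13, 3] → max 17
[8, 17, 13, 3, 7] → max 17
[17, 13, 3, 7, 3] → max 17
[13, 3, 7, 3, 9] → max 13
[3, 7, 3, 9, 20] → max 20  > 17 ✓
[7, 3, 9, 20, 12] → max 20  > 17 ✓
[3, 9, 20, 12, 4] → max 20  > 17 ✓
[9, 20, 12, 4, 15] → max 20  > 17 ✓
4 windows satisfy the condition.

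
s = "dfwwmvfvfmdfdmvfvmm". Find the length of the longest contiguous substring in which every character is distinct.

[d] len 1
[d, f] len 2
[d, f, w] len 3
[w] len 1
[w, m] len 2
[w, m, v] len 3
[w, m, v, f] len 4
[f, v] len 2
[v, f] len 2
[v, f, m] len 3
[v, f, m, d] len 4
[m, d, f] len 3
[f, d] len 2
[f, d, m] len 3
[f, d, m, v] len 4
[d, m, v, f] len 4
[f, v] len 2
[f, v, m] len 3
[m] len 1
Longest all-distinct length: 4.

4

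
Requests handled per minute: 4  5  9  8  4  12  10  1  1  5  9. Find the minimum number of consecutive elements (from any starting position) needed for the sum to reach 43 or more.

add 4: running sum 4 < 43
add 5: running sum 9 < 43
add 9: running sum 18 < 43
add 8: running sum 26 < 43
add 4: running sum 30 < 43
add 12: running sum 42 < 43
add 10: shortest ending here [9, 8, 4, 12, 10] sum 43, len 5
add 1: shortest ending here [9, 8, 4, 12, 10, 1] sum 44, len 6
add 1: shortest ending here [9, 8, 4, 12, 10, 1, 1] sum 45, len 7
add 5: shortest ending here [9, 8, 4, 12, 10, 1, 1, 5] sum 50, len 8
add 9: shortest ending here [8, 4, 12, 10, 1, 1, 5, 9] sum 50, len 8
Shortest qualifying length: 5.

5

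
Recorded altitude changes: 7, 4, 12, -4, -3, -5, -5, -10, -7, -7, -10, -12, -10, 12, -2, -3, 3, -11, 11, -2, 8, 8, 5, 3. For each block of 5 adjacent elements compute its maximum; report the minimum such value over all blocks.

7 4 12 -4 -3 → max 12
4 12 -4 -3 -5 → max 12
12 -4 -3 -5 -5 → max 12
-4 -3 -5 -5 -10 → max -3
-3 -5 -5 -10 -7 → max -3
-5 -5 -10 -7 -7 → max -5
-5 -10 -7 -7 -10 → max -5
-10 -7 -7 -10 -12 → max -7
-7 -7 -10 -12 -10 → max -7
-7 -10 -12 -10 12 → max 12
-10 -12 -10 12 -2 → max 12
-12 -10 12 -2 -3 → max 12
-10 12 -2 -3 3 → max 12
12 -2 -3 3 -11 → max 12
-2 -3 3 -11 11 → max 11
-3 3 -11 11 -2 → max 11
3 -11 11 -2 8 → max 11
-11 11 -2 8 8 → max 11
11 -2 8 8 5 → max 11
-2 8 8 5 3 → max 8
Minimum of these is -7.

-7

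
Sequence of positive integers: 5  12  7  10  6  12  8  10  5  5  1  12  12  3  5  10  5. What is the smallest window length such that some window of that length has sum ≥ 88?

11

add 5: running sum 5 < 88
add 12: running sum 17 < 88
add 7: running sum 24 < 88
add 10: running sum 34 < 88
add 6: running sum 40 < 88
add 12: running sum 52 < 88
add 8: running sum 60 < 88
add 10: running sum 70 < 88
add 5: running sum 75 < 88
add 5: running sum 80 < 88
add 1: running sum 81 < 88
end 11: [12, 7, 10, 6, 12, 8, 10, 5, 5, 1, 12] sum 88, len 11
end 12: [7, 10, 6, 12, 8, 10, 5, 5, 1, 12, 12] sum 88, len 11
end 13: [7, 10, 6, 12, 8, 10, 5, 5, 1, 12, 12, 3] sum 91, len 12
end 14: [10, 6, 12, 8, 10, 5, 5, 1, 12, 12, 3, 5] sum 89, len 12
end 15: [6, 12, 8, 10, 5, 5, 1, 12, 12, 3, 5, 10] sum 89, len 12
end 16: [12, 8, 10, 5, 5, 1, 12, 12, 3, 5, 10, 5] sum 88, len 12
Shortest qualifying length: 11.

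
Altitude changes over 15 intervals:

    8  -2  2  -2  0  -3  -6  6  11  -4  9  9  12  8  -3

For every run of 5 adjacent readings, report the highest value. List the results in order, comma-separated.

8 -2 2 -2 0 → max 8
-2 2 -2 0 -3 → max 2
2 -2 0 -3 -6 → max 2
-2 0 -3 -6 6 → max 6
0 -3 -6 6 11 → max 11
-3 -6 6 11 -4 → max 11
-6 6 11 -4 9 → max 11
6 11 -4 9 9 → max 11
11 -4 9 9 12 → max 12
-4 9 9 12 8 → max 12
9 9 12 8 -3 → max 12

8, 2, 2, 6, 11, 11, 11, 11, 12, 12, 12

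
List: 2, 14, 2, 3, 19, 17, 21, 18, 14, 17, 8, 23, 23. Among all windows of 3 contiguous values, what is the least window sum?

18

Window sums for each of the 11 positions:
(2, 14, 2) → sum 18
(14, 2, 3) → sum 19
(2, 3, 19) → sum 24
(3, 19, 17) → sum 39
(19, 17, 21) → sum 57
(17, 21, 18) → sum 56
(21, 18, 14) → sum 53
(18, 14, 17) → sum 49
(14, 17, 8) → sum 39
(17, 8, 23) → sum 48
(8, 23, 23) → sum 54
Least of these is 18.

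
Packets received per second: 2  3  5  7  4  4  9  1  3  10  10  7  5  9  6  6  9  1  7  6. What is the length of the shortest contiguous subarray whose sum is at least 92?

15

Extend right; whenever the sum reaches 92, record the length and shrink from the left:
add 2: running sum 2 < 92
add 3: running sum 5 < 92
add 5: running sum 10 < 92
add 7: running sum 17 < 92
add 4: running sum 21 < 92
add 4: running sum 25 < 92
add 9: running sum 34 < 92
add 1: running sum 35 < 92
add 3: running sum 38 < 92
add 10: running sum 48 < 92
add 10: running sum 58 < 92
add 7: running sum 65 < 92
add 5: running sum 70 < 92
add 9: running sum 79 < 92
add 6: running sum 85 < 92
add 6: running sum 91 < 92
add 9: shortest ending here [5, 7, 4, 4, 9, 1, 3, 10, 10, 7, 5, 9, 6, 6, 9] sum 95, len 15
add 1: shortest ending here [5, 7, 4, 4, 9, 1, 3, 10, 10, 7, 5, 9, 6, 6, 9, 1] sum 96, len 16
add 7: shortest ending here [7, 4, 4, 9, 1, 3, 10, 10, 7, 5, 9, 6, 6, 9, 1, 7] sum 98, len 16
add 6: shortest ending here [4, 9, 1, 3, 10, 10, 7, 5, 9, 6, 6, 9, 1, 7, 6] sum 93, len 15
Shortest qualifying length: 15.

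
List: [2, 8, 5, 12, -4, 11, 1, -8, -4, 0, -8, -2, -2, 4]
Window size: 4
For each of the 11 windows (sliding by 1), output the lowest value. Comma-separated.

2, -4, -4, -4, -8, -8, -8, -8, -8, -8, -8

Sliding a size-4 window across the 14 values:
(2, 8, 5, 12) → min 2
(8, 5, 12, -4) → min -4
(5, 12, -4, 11) → min -4
(12, -4, 11, 1) → min -4
(-4, 11, 1, -8) → min -8
(11, 1, -8, -4) → min -8
(1, -8, -4, 0) → min -8
(-8, -4, 0, -8) → min -8
(-4, 0, -8, -2) → min -8
(0, -8, -2, -2) → min -8
(-8, -2, -2, 4) → min -8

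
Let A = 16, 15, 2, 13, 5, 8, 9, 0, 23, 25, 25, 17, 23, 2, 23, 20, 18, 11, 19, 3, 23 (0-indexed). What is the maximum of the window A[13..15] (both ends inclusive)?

Elements at indices 13..15: 2, 23, 20
max(2, 23, 20) = 23

23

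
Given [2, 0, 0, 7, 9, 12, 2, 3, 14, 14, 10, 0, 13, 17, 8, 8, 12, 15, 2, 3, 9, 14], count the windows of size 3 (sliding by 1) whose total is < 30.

14

[2, 0, 0] → sum 2  < 30 ✓
[0, 0, 7] → sum 7  < 30 ✓
[0, 7, 9] → sum 16  < 30 ✓
[7, 9, 12] → sum 28  < 30 ✓
[9, 12, 2] → sum 23  < 30 ✓
[12, 2, 3] → sum 17  < 30 ✓
[2, 3, 14] → sum 19  < 30 ✓
[3, 14, 14] → sum 31
[14, 14, 10] → sum 38
[14, 10, 0] → sum 24  < 30 ✓
[10, 0, 13] → sum 23  < 30 ✓
[0, 13, 17] → sum 30
[13, 17, 8] → sum 38
[17, 8, 8] → sum 33
[8, 8, 12] → sum 28  < 30 ✓
[8, 12, 15] → sum 35
[12, 15, 2] → sum 29  < 30 ✓
[15, 2, 3] → sum 20  < 30 ✓
[2, 3, 9] → sum 14  < 30 ✓
[3, 9, 14] → sum 26  < 30 ✓
14 windows satisfy the condition.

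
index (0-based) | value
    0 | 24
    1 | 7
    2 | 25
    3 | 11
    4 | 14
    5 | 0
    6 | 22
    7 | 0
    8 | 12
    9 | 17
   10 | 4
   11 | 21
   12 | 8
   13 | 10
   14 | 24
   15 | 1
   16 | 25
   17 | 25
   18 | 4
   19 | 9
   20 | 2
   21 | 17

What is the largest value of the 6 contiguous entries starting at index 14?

25

Elements at indices 14..19: 24, 1, 25, 25, 4, 9
max(24, 1, 25, 25, 4, 9) = 25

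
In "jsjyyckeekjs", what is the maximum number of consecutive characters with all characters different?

[j] len 1
[j, s] len 2
[s, j] len 2
[s, j, y] len 3
[y] len 1
[y, c] len 2
[y, c, k] len 3
[y, c, k, e] len 4
[e] len 1
[e, k] len 2
[e, k, j] len 3
[e, k, j, s] len 4
Longest all-distinct length: 4.

4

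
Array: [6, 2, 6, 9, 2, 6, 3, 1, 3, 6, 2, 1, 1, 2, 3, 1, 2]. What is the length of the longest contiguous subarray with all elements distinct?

5

add 6: [6] len 1
add 2: [6, 2] len 2
add 6 (repeat 6, move left end past it): [2, 6] len 2
add 9: [2, 6, 9] len 3
add 2 (repeat 2, move left end past it): [6, 9, 2] len 3
add 6 (repeat 6, move left end past it): [9, 2, 6] len 3
add 3: [9, 2, 6, 3] len 4
add 1: [9, 2, 6, 3, 1] len 5
add 3 (repeat 3, move left end past it): [1, 3] len 2
add 6: [1, 3, 6] len 3
add 2: [1, 3, 6, 2] len 4
add 1 (repeat 1, move left end past it): [3, 6, 2, 1] len 4
add 1 (repeat 1, move left end past it): [1] len 1
add 2: [1, 2] len 2
add 3: [1, 2, 3] len 3
add 1 (repeat 1, move left end past it): [2, 3, 1] len 3
add 2 (repeat 2, move left end past it): [3, 1, 2] len 3
Longest all-distinct length: 5.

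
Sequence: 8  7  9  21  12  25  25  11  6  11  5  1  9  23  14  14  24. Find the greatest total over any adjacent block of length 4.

83

Window sums for each of the 14 positions:
8 7 9 21 → sum 45
7 9 21 12 → sum 49
9 21 12 25 → sum 67
21 12 25 25 → sum 83
12 25 25 11 → sum 73
25 25 11 6 → sum 67
25 11 6 11 → sum 53
11 6 11 5 → sum 33
6 11 5 1 → sum 23
11 5 1 9 → sum 26
5 1 9 23 → sum 38
1 9 23 14 → sum 47
9 23 14 14 → sum 60
23 14 14 24 → sum 75
Greatest of these is 83.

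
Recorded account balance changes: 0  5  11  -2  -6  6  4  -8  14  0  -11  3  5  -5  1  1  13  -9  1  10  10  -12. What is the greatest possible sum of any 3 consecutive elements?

Each size-3 window and its sum:
[0, 5, 11] → sum 16
[5, 11, -2] → sum 14
[11, -2, -6] → sum 3
[-2, -6, 6] → sum -2
[-6, 6, 4] → sum 4
[6, 4, -8] → sum 2
[4, -8, 14] → sum 10
[-8, 14, 0] → sum 6
[14, 0, -11] → sum 3
[0, -11, 3] → sum -8
[-11, 3, 5] → sum -3
[3, 5, -5] → sum 3
[5, -5, 1] → sum 1
[-5, 1, 1] → sum -3
[1, 1, 13] → sum 15
[1, 13, -9] → sum 5
[13, -9, 1] → sum 5
[-9, 1, 10] → sum 2
[1, 10, 10] → sum 21
[10, 10, -12] → sum 8
Greatest of these is 21.

21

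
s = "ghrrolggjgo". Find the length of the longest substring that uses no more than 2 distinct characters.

4

Extend right; when distinct count exceeds 2, shrink from the left:
add g: window [g] (1 distinct), len 1
add h: window [g, h] (2 distinct), len 2
add r: window [h, r] (2 distinct), len 2
add r: window [h, r, r] (2 distinct), len 3
add o: window [r, r, o] (2 distinct), len 3
add l: window [o, l] (2 distinct), len 2
add g: window [l, g] (2 distinct), len 2
add g: window [l, g, g] (2 distinct), len 3
add j: window [g, g, j] (2 distinct), len 3
add g: window [g, g, j, g] (2 distinct), len 4
add o: window [g, o] (2 distinct), len 2
Longest length with ≤2 distinct: 4.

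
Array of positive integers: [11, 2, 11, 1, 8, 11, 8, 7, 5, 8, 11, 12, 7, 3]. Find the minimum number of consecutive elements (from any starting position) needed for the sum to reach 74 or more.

9

Extend right; whenever the sum reaches 74, record the length and shrink from the left:
add 11: running sum 11 < 74
add 2: running sum 13 < 74
add 11: running sum 24 < 74
add 1: running sum 25 < 74
add 8: running sum 33 < 74
add 11: running sum 44 < 74
add 8: running sum 52 < 74
add 7: running sum 59 < 74
add 5: running sum 64 < 74
add 8: running sum 72 < 74
end 10: [11, 2, 11, 1, 8, 11, 8, 7, 5, 8, 11] sum 83, len 11
end 11: [11, 1, 8, 11, 8, 7, 5, 8, 11, 12] sum 82, len 10
end 12: [8, 11, 8, 7, 5, 8, 11, 12, 7] sum 77, len 9
end 13: [8, 11, 8, 7, 5, 8, 11, 12, 7, 3] sum 80, len 10
Shortest qualifying length: 9.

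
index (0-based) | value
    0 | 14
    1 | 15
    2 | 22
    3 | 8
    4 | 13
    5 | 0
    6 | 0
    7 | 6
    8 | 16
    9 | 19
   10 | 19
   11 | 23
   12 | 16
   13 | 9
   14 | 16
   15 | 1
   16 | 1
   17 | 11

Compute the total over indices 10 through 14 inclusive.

83

Elements at indices 10..14: 19, 23, 16, 9, 16
sum(19, 23, 16, 9, 16) = 83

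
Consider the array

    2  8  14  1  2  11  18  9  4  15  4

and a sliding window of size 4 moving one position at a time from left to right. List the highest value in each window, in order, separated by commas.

14, 14, 14, 18, 18, 18, 18, 15

(2, 8, 14, 1) → max 14
(8, 14, 1, 2) → max 14
(14, 1, 2, 11) → max 14
(1, 2, 11, 18) → max 18
(2, 11, 18, 9) → max 18
(11, 18, 9, 4) → max 18
(18, 9, 4, 15) → max 18
(9, 4, 15, 4) → max 15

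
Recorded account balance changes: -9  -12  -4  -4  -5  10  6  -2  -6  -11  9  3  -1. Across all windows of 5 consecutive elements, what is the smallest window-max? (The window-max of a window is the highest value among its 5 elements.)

-4

Window maxs for each of the 9 positions:
(-9, -12, -4, -4, -5) → max -4
(-12, -4, -4, -5, 10) → max 10
(-4, -4, -5, 10, 6) → max 10
(-4, -5, 10, 6, -2) → max 10
(-5, 10, 6, -2, -6) → max 10
(10, 6, -2, -6, -11) → max 10
(6, -2, -6, -11, 9) → max 9
(-2, -6, -11, 9, 3) → max 9
(-6, -11, 9, 3, -1) → max 9
Smallest of these is -4.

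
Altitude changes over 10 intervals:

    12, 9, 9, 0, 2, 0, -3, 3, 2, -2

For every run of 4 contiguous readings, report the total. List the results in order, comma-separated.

30, 20, 11, -1, 2, 2, 0

Sliding a size-4 window across the 10 values:
(12, 9, 9, 0) → sum 30
(9, 9, 0, 2) → sum 20
(9, 0, 2, 0) → sum 11
(0, 2, 0, -3) → sum -1
(2, 0, -3, 3) → sum 2
(0, -3, 3, 2) → sum 2
(-3, 3, 2, -2) → sum 0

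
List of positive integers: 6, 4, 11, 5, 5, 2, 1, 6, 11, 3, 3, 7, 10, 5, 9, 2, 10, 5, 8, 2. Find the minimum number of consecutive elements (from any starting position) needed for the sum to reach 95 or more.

16

add 6: running sum 6 < 95
add 4: running sum 10 < 95
add 11: running sum 21 < 95
add 5: running sum 26 < 95
add 5: running sum 31 < 95
add 2: running sum 33 < 95
add 1: running sum 34 < 95
add 6: running sum 40 < 95
add 11: running sum 51 < 95
add 3: running sum 54 < 95
add 3: running sum 57 < 95
add 7: running sum 64 < 95
add 10: running sum 74 < 95
add 5: running sum 79 < 95
add 9: running sum 88 < 95
add 2: running sum 90 < 95
end 16: [6, 4, 11, 5, 5, 2, 1, 6, 11, 3, 3, 7, 10, 5, 9, 2, 10] sum 100, len 17
end 17: [11, 5, 5, 2, 1, 6, 11, 3, 3, 7, 10, 5, 9, 2, 10, 5] sum 95, len 16
end 18: [11, 5, 5, 2, 1, 6, 11, 3, 3, 7, 10, 5, 9, 2, 10, 5, 8] sum 103, len 17
end 19: [11, 5, 5, 2, 1, 6, 11, 3, 3, 7, 10, 5, 9, 2, 10, 5, 8, 2] sum 105, len 18
Shortest qualifying length: 16.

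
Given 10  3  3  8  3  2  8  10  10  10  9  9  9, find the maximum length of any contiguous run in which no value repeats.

add 10: [10] len 1
add 3: [10, 3] len 2
add 3 (repeat 3, move left end past it): [3] len 1
add 8: [3, 8] len 2
add 3 (repeat 3, move left end past it): [8, 3] len 2
add 2: [8, 3, 2] len 3
add 8 (repeat 8, move left end past it): [3, 2, 8] len 3
add 10: [3, 2, 8, 10] len 4
add 10 (repeat 10, move left end past it): [10] len 1
add 10 (repeat 10, move left end past it): [10] len 1
add 9: [10, 9] len 2
add 9 (repeat 9, move left end past it): [9] len 1
add 9 (repeat 9, move left end past it): [9] len 1
Longest all-distinct length: 4.

4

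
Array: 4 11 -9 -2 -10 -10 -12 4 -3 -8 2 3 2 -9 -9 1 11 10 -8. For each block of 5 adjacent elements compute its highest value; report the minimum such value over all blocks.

[4, 11, -9, -2, -10] → max 11
[11, -9, -2, -10, -10] → max 11
[-9, -2, -10, -10, -12] → max -2
[-2, -10, -10, -12, 4] → max 4
[-10, -10, -12, 4, -3] → max 4
[-10, -12, 4, -3, -8] → max 4
[-12, 4, -3, -8, 2] → max 4
[4, -3, -8, 2, 3] → max 4
[-3, -8, 2, 3, 2] → max 3
[-8, 2, 3, 2, -9] → max 3
[2, 3, 2, -9, -9] → max 3
[3, 2, -9, -9, 1] → max 3
[2, -9, -9, 1, 11] → max 11
[-9, -9, 1, 11, 10] → max 11
[-9, 1, 11, 10, -8] → max 11
Minimum of these is -2.

-2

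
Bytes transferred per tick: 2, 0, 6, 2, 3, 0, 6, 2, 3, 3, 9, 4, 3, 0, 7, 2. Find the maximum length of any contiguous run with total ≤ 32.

10

Extend to the right; shrink from the left whenever the sum exceeds 32:
add 2: [2] sum 2, len 1
add 0: [2, 0] sum 2, len 2
add 6: [2, 0, 6] sum 8, len 3
add 2: [2, 0, 6, 2] sum 10, len 4
add 3: [2, 0, 6, 2, 3] sum 13, len 5
add 0: [2, 0, 6, 2, 3, 0] sum 13, len 6
add 6: [2, 0, 6, 2, 3, 0, 6] sum 19, len 7
add 2: [2, 0, 6, 2, 3, 0, 6, 2] sum 21, len 8
add 3: [2, 0, 6, 2, 3, 0, 6, 2, 3] sum 24, len 9
add 3: [2, 0, 6, 2, 3, 0, 6, 2, 3, 3] sum 27, len 10
add 9: [2, 3, 0, 6, 2, 3, 3, 9] sum 28, len 8
add 4: [2, 3, 0, 6, 2, 3, 3, 9, 4] sum 32, len 9
add 3: [0, 6, 2, 3, 3, 9, 4, 3] sum 30, len 8
add 0: [0, 6, 2, 3, 3, 9, 4, 3, 0] sum 30, len 9
add 7: [2, 3, 3, 9, 4, 3, 0, 7] sum 31, len 8
add 2: [3, 3, 9, 4, 3, 0, 7, 2] sum 31, len 8
Longest length seen: 10.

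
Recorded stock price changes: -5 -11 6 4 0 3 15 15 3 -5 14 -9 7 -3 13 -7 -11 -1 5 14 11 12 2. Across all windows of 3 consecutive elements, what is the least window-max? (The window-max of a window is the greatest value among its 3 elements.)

-1

Window maxs for each of the 21 positions:
(-5, -11, 6) → max 6
(-11, 6, 4) → max 6
(6, 4, 0) → max 6
(4, 0, 3) → max 4
(0, 3, 15) → max 15
(3, 15, 15) → max 15
(15, 15, 3) → max 15
(15, 3, -5) → max 15
(3, -5, 14) → max 14
(-5, 14, -9) → max 14
(14, -9, 7) → max 14
(-9, 7, -3) → max 7
(7, -3, 13) → max 13
(-3, 13, -7) → max 13
(13, -7, -11) → max 13
(-7, -11, -1) → max -1
(-11, -1, 5) → max 5
(-1, 5, 14) → max 14
(5, 14, 11) → max 14
(14, 11, 12) → max 14
(11, 12, 2) → max 12
Least of these is -1.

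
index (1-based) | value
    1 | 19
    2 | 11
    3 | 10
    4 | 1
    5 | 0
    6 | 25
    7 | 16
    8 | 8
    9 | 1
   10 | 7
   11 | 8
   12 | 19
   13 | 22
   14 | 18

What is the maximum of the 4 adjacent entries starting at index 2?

11

Elements at indices 2..5: 11, 10, 1, 0
max(11, 10, 1, 0) = 11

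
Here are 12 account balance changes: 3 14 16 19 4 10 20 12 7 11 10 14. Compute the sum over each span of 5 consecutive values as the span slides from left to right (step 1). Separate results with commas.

56, 63, 69, 65, 53, 60, 60, 54

3 14 16 19 4 → sum 56
14 16 19 4 10 → sum 63
16 19 4 10 20 → sum 69
19 4 10 20 12 → sum 65
4 10 20 12 7 → sum 53
10 20 12 7 11 → sum 60
20 12 7 11 10 → sum 60
12 7 11 10 14 → sum 54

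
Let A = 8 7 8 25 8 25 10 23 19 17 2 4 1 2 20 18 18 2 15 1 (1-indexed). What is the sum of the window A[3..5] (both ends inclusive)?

41

Elements at indices 3..5: 8, 25, 8
sum(8, 25, 8) = 41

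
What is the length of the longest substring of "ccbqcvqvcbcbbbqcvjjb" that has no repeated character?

5

add c: [c] len 1
add c (repeat c, move left end past it): [c] len 1
add b: [c, b] len 2
add q: [c, b, q] len 3
add c (repeat c, move left end past it): [b, q, c] len 3
add v: [b, q, c, v] len 4
add q (repeat q, move left end past it): [c, v, q] len 3
add v (repeat v, move left end past it): [q, v] len 2
add c: [q, v, c] len 3
add b: [q, v, c, b] len 4
add c (repeat c, move left end past it): [b, c] len 2
add b (repeat b, move left end past it): [c, b] len 2
add b (repeat b, move left end past it): [b] len 1
add b (repeat b, move left end past it): [b] len 1
add q: [b, q] len 2
add c: [b, q, c] len 3
add v: [b, q, c, v] len 4
add j: [b, q, c, v, j] len 5
add j (repeat j, move left end past it): [j] len 1
add b: [j, b] len 2
Longest all-distinct length: 5.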